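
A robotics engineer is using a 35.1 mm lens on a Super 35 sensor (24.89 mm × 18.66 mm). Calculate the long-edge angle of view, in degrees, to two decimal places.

39.04°

Angle of view α = 2·arctan(w/2f) with w = 24.89 mm and f = 35.1 mm.
w/2f = 0.35456; arctan(0.35456) ≈ 19.5224°, so α ≈ 39.0448°.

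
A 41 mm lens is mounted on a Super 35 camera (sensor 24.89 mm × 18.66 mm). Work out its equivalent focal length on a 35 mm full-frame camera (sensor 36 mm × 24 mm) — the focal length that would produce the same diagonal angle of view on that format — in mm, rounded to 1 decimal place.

Sensor diagonal = √(24.89² + 18.66²) = √967.7077 ≈ 31.1080 mm.
Sensor diagonal = √(36² + 24²) = √1872.0000 ≈ 43.2666 mm.
Equal angle of view means equal diagonal/f ratio, so f₂ = f₁ · (diagonal₂/diagonal₁) = 41 × 43.2666/31.1080.
f₂ = 41 × 1.39085 ≈ 57.025 mm.

57.0 mm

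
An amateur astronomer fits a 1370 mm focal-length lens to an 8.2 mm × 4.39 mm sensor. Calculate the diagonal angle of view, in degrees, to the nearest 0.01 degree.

Sensor diagonal = √(8.2² + 4.39²) = √86.5121 ≈ 9.3012 mm.
Angle of view α = 2·arctan(d/2f) with d = 9.3012 mm and f = 1370 mm.
d/2f = 0.00339; arctan(0.00339) ≈ 0.1945°, so α ≈ 0.3890°.

0.39°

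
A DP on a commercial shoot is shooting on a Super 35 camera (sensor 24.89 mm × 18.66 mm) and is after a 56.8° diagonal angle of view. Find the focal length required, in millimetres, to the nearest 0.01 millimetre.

Sensor diagonal = √(24.89² + 18.66²) = √967.7077 ≈ 31.1080 mm.
From α = 2·arctan(d/2f) we get f = d / (2·tan(α/2)).
With d = 31.1080 mm and α/2 = 28.4°, tan(α/2) ≈ 0.54070, so f ≈ 31.1080 / 1.08140 ≈ 28.7665 mm.

28.77 mm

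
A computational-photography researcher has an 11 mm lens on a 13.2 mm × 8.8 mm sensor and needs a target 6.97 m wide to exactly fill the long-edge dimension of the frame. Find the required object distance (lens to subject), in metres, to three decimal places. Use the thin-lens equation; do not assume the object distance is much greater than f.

W: 6.97 m = 6970 mm.
Magnification m = w/W = dᵢ/dₒ; combined with 1/f = 1/dₒ + 1/dᵢ this gives dₒ = f·(1 + W/w).
dₒ = 11 mm × (1 + 6970/13.2) = 11 × 529.0303 ≈ 5819.333 mm = 5.81933 m.

5.819 m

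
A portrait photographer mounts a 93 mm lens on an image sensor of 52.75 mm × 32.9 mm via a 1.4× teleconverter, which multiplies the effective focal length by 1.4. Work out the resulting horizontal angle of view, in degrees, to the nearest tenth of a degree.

22.9°

Effective focal length f = 93 × 1.4 = 130.2 mm.
α = 2·arctan(52.75 / (2 × 130.2)) = 2·arctan(0.20257) ≈ 22.9032°.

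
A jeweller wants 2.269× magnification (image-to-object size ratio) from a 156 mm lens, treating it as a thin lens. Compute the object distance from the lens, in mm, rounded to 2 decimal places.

With m = dᵢ/dₒ and 1/f = 1/dₒ + 1/dᵢ, substituting dᵢ = m·dₒ gives 1/f = (1 + 1/m)/dₒ, hence dₒ = f·(1 + 1/m).
dₒ = 156 × (1 + 1/2.269) = 156 × 1.44072 ≈ 224.753 mm.

224.75 mm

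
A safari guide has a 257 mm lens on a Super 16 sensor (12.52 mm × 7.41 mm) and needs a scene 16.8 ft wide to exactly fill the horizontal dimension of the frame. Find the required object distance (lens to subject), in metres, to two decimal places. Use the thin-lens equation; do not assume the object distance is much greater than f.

105.37 m

W: 16.8 ft × 304.8 mm/ft = 5120.64 mm.
Magnification m = w/W = dᵢ/dₒ; combined with 1/f = 1/dₒ + 1/dᵢ this gives dₒ = f·(1 + W/w).
dₒ = 257 mm × (1 + 5120.64/12.52) = 257 × 409.9968 ≈ 105369.176 mm = 105.369 m.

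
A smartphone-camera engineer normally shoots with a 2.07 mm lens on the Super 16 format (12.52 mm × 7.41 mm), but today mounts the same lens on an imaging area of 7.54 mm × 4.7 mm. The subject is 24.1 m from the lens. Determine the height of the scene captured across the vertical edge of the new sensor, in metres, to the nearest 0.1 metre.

The focal length stays 2.07 mm; the relevant sensor dimension is now h = 4.7 mm. Object distance dₒ = 24.1 m = 24100 mm.
Thin-lens field height W = h·(dₒ − f)/f = 4.7 × (24100 − 2.07)/2.07 ≈ 54715.107 mm = 54.7151 m.

54.7 m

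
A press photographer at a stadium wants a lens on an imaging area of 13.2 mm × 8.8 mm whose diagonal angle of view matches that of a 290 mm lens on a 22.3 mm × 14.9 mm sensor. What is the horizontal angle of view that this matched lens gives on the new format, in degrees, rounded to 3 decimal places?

4.407°

Sensor diagonal = √(22.3² + 14.9²) = √719.3000 ≈ 26.8198 mm.
Sensor diagonal = √(13.2² + 8.8²) = √251.6800 ≈ 15.8644 mm.
Equal diagonal AOV ⇒ f₂ = f₁ · 15.8644/26.8198 = 290 × 0.59152 ≈ 171.5408 mm.
Horizontal AOV on the new format = 2·arctan(13.2 / (2 × 171.5408)) = 2·arctan(0.03847) ≈ 4.4067°.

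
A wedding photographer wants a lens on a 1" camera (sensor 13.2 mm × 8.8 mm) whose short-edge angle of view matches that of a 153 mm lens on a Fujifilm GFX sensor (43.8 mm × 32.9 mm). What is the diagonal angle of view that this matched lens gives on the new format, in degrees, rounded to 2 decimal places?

21.94°

Equal short-edge AOV ⇒ f₂ = f₁ · 8.8/32.9 = 153 × 0.26748 ≈ 40.9240 mm.
Sensor diagonal = √(13.2² + 8.8²) = √251.6800 ≈ 15.8644 mm.
Diagonal AOV on the new format = 2·arctan(15.8644 / (2 × 40.9240)) = 2·arctan(0.19383) ≈ 21.9390°.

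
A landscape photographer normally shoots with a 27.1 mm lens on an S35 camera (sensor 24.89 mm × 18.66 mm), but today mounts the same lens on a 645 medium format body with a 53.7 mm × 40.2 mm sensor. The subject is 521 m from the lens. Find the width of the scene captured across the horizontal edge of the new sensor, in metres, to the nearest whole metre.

1032 m

The focal length stays 27.1 mm; the relevant sensor dimension is now w = 53.7 mm. Object distance dₒ = 521 m = 521000 mm.
Thin-lens field width W = w·(dₒ − f)/f = 53.7 × (521000 − 27.1)/27.1 ≈ 1032333.754 mm = 1032.33 m.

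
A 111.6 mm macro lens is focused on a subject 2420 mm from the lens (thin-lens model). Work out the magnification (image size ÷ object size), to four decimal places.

Thin lens: 1/f = 1/dₒ + 1/dᵢ → 1/dᵢ = 1/111.6 − 1/2420 = 0.0085474 mm⁻¹, so dᵢ ≈ 116.9953 mm.
Magnification m = dᵢ/dₒ = 116.9953/2420 ≈ 0.04835.

0.0483×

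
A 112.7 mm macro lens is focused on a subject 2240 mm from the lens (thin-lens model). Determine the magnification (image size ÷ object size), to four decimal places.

Thin lens: 1/f = 1/dₒ + 1/dᵢ → 1/dᵢ = 1/112.7 − 1/2240 = 0.0084267 mm⁻¹, so dᵢ ≈ 118.6706 mm.
Magnification m = dᵢ/dₒ = 118.6706/2240 ≈ 0.05298.

0.0530×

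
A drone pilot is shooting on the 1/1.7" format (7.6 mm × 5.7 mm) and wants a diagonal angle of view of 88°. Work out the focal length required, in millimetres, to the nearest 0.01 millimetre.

Sensor diagonal = √(7.6² + 5.7²) = √90.2500 ≈ 9.5000 mm.
From α = 2·arctan(d/2f) we get f = d / (2·tan(α/2)).
With d = 9.5000 mm and α/2 = 44°, tan(α/2) ≈ 0.96569, so f ≈ 9.5000 / 1.93138 ≈ 4.9188 mm.

4.92 mm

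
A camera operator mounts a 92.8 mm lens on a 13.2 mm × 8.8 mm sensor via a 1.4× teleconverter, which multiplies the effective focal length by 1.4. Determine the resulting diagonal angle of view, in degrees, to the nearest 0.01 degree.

Effective focal length f = 92.8 × 1.4 = 129.92 mm.
Sensor diagonal = √(13.2² + 8.8²) = √251.6800 ≈ 15.8644 mm.
α = 2·arctan(15.864 / (2 × 129.92)) = 2·arctan(0.06105) ≈ 6.9877°.

6.99°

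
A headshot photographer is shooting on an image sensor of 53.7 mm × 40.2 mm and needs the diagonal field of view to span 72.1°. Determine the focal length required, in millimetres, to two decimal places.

46.08 mm

Sensor diagonal = √(53.7² + 40.2²) = √4499.7300 ≈ 67.0800 mm.
From α = 2·arctan(d/2f) we get f = d / (2·tan(α/2)).
With d = 67.0800 mm and α/2 = 36.05°, tan(α/2) ≈ 0.72788, so f ≈ 67.0800 / 1.45575 ≈ 46.0793 mm.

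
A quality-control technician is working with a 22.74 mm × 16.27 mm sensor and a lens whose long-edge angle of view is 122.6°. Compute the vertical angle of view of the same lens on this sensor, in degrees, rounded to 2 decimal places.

From the long-edge AOV: f = 22.74 / (2·tan(61.3°)) = 22.74 / 3.65307 ≈ 6.2249 mm.
Vertical AOV = 2·arctan(16.27 / (2 × 6.2249)) = 2·arctan(1.30685) ≈ 105.1536°.

105.15°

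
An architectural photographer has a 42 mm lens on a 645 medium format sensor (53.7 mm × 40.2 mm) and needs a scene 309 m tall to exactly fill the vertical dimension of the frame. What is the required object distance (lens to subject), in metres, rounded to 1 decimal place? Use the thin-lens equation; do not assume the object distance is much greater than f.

322.9 m

W: 309 m = 309000 mm.
Magnification m = h/W = dᵢ/dₒ; combined with 1/f = 1/dₒ + 1/dᵢ this gives dₒ = f·(1 + W/h).
dₒ = 42 mm × (1 + 309000/40.2) = 42 × 7687.5672 ≈ 322877.821 mm = 322.878 m.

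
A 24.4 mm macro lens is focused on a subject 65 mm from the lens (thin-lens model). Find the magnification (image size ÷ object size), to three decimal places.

0.601×

Thin lens: 1/f = 1/dₒ + 1/dᵢ → 1/dᵢ = 1/24.4 − 1/65 = 0.0255990 mm⁻¹, so dᵢ ≈ 39.0640 mm.
Magnification m = dᵢ/dₒ = 39.0640/65 ≈ 0.60099.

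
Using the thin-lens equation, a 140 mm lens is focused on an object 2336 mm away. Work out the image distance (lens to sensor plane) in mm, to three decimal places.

1/dᵢ = 1/f − 1/dₒ = 1/140 − 1/2336 = 0.0067148 mm⁻¹.
dᵢ = 1/0.0067148 ≈ 148.9253 mm.

148.925 mm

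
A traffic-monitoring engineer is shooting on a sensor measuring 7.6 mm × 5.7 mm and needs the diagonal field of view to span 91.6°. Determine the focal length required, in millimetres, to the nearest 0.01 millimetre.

Sensor diagonal = √(7.6² + 5.7²) = √90.2500 ≈ 9.5000 mm.
From α = 2·arctan(d/2f) we get f = d / (2·tan(α/2)).
With d = 9.5000 mm and α/2 = 45.8°, tan(α/2) ≈ 1.02832, so f ≈ 9.5000 / 2.05665 ≈ 4.6192 mm.

4.62 mm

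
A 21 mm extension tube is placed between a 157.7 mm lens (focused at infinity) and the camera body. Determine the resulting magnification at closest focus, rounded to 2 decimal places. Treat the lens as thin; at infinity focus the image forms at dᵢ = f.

0.13×

The tube moves the image plane from f to f + e, so dᵢ = 157.7 + 21 = 178.7 mm. Focus is achieved when 1/f = 1/dₒ + 1/dᵢ, giving dₒ = 1/(1/f − 1/(f+e)).
Magnification m = dᵢ/dₒ = (f+e)·(1/f − 1/(f+e)) = e/f = 21/157.7 ≈ 0.1332.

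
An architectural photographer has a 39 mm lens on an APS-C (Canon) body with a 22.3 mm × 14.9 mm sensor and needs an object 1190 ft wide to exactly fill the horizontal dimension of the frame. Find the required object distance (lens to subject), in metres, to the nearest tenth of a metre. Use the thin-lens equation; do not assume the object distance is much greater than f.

634.4 m

W: 1190 ft × 304.8 mm/ft = 362711.99 mm.
Magnification m = w/W = dᵢ/dₒ; combined with 1/f = 1/dₒ + 1/dᵢ this gives dₒ = f·(1 + W/w).
dₒ = 39 mm × (1 + 362712/22.3) = 39 × 16266.1116 ≈ 634378.352 mm = 634.378 m.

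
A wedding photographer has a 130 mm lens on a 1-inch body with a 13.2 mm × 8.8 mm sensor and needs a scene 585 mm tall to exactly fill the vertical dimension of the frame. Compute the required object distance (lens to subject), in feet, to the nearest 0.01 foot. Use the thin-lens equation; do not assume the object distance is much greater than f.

28.78 ft

Magnification m = h/W = dᵢ/dₒ; combined with 1/f = 1/dₒ + 1/dᵢ this gives dₒ = f·(1 + W/h).
dₒ = 130 mm × (1 + 585/8.8) = 130 × 67.4773 ≈ 8772.045 mm = 8772.045/304.8 ft = 28.7797 ft.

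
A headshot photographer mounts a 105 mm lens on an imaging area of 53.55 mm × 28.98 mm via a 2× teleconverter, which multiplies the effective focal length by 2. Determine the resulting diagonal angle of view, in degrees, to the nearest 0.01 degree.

16.50°

Effective focal length f = 105 × 2 = 210 mm.
Sensor diagonal = √(53.55² + 28.98²) = √3707.4429 ≈ 60.8888 mm.
α = 2·arctan(60.889 / (2 × 210)) = 2·arctan(0.14497) ≈ 16.4978°.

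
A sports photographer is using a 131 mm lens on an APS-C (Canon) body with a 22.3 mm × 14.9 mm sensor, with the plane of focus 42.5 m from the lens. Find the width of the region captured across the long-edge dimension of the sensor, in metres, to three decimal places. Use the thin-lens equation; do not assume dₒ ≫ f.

7.212 m

dₒ: 42.5 m = 42500 mm.
Similar triangles through the lens centre give W/dₒ = w/dᵢ; with 1/f = 1/dₒ + 1/dᵢ this gives W = w·(dₒ − f)/f.
W = 22.3 mm × (42500 − 131) / 131 = 22.3 × 323.4275 ≈ 7212.433 mm = 7.21243 m.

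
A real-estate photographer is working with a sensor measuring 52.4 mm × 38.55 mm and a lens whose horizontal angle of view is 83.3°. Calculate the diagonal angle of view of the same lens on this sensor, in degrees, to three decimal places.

95.668°

From the horizontal AOV: f = 52.4 / (2·tan(41.65°)) = 52.4 / 1.77881 ≈ 29.4580 mm.
Sensor diagonal = √(52.4² + 38.55²) = √4231.8625 ≈ 65.0528 mm.
Diagonal AOV = 2·arctan(65.0528 / (2 × 29.4580)) = 2·arctan(1.10416) ≈ 95.6680°.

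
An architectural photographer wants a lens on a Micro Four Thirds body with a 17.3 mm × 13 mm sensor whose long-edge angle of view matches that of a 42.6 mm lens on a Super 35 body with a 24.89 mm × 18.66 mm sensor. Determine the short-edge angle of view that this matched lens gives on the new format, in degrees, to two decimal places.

24.76°

Equal long-edge AOV ⇒ f₂ = f₁ · 17.3/24.89 = 42.6 × 0.69506 ≈ 29.6095 mm.
Short-edge AOV on the new format = 2·arctan(13 / (2 × 29.6095)) = 2·arctan(0.21952) ≈ 24.7628°.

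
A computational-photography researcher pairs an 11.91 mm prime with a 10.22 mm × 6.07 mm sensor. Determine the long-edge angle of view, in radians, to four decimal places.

0.8106 rad

Angle of view α = 2·arctan(w/2f) with w = 10.22 mm and f = 11.91 mm.
w/2f = 0.42905; arctan(0.42905) ≈ 0.4053 rad, so α ≈ 0.8106 rad.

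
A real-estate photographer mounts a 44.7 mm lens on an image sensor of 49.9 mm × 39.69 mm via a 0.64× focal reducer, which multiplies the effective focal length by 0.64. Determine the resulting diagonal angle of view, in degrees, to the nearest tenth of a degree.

96.2°

Effective focal length f = 44.7 × 0.64 = 28.608 mm.
Sensor diagonal = √(49.9² + 39.69²) = √4065.3061 ≈ 63.7598 mm.
α = 2·arctan(63.760 / (2 × 28.608)) = 2·arctan(1.11437) ≈ 96.1924°.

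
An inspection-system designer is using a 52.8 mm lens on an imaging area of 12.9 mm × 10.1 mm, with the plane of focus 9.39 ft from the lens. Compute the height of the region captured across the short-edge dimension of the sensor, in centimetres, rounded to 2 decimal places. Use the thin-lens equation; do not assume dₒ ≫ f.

53.74 cm

dₒ: 9.39 ft × 304.8 mm/ft = 2862.07 mm.
Similar triangles through the lens centre give W/dₒ = h/dᵢ; with 1/f = 1/dₒ + 1/dᵢ this gives W = h·(dₒ − f)/f.
W = 10.1 mm × (2862.07 − 52.8) / 52.8 = 10.1 × 53.2059 ≈ 537.380 mm = 53.738 cm.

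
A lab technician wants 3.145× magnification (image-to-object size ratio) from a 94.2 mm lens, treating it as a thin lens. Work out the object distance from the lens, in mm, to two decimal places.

With m = dᵢ/dₒ and 1/f = 1/dₒ + 1/dᵢ, substituting dᵢ = m·dₒ gives 1/f = (1 + 1/m)/dₒ, hence dₒ = f·(1 + 1/m).
dₒ = 94.2 × (1 + 1/3.145) = 94.2 × 1.31797 ≈ 124.152 mm.

124.15 mm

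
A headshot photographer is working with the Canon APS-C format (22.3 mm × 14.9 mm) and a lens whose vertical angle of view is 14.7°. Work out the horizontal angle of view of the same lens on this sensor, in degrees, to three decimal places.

From the vertical AOV: f = 14.9 / (2·tan(7.35°)) = 14.9 / 0.25798 ≈ 57.7564 mm.
Horizontal AOV = 2·arctan(22.3 / (2 × 57.7564)) = 2·arctan(0.19305) ≈ 21.8533°.

21.853°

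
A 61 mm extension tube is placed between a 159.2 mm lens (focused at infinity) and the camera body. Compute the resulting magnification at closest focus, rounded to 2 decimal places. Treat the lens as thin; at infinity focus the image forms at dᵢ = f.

The tube moves the image plane from f to f + e, so dᵢ = 159.2 + 61 = 220.2 mm. Focus is achieved when 1/f = 1/dₒ + 1/dᵢ, giving dₒ = 1/(1/f − 1/(f+e)).
Magnification m = dᵢ/dₒ = (f+e)·(1/f − 1/(f+e)) = e/f = 61/159.2 ≈ 0.3832.

0.38×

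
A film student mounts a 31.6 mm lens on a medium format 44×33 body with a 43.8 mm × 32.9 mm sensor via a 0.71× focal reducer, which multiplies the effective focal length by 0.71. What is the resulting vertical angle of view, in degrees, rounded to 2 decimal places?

72.50°

Effective focal length f = 31.6 × 0.71 = 22.436 mm.
α = 2·arctan(32.9 / (2 × 22.436)) = 2·arctan(0.73320) ≈ 72.4975°.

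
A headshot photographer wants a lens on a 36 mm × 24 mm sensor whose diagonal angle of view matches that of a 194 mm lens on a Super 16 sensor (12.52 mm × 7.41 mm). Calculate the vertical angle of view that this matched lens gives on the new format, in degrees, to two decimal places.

2.38°

Sensor diagonal = √(12.52² + 7.41²) = √211.6585 ≈ 14.5485 mm.
Sensor diagonal = √(36² + 24²) = √1872.0000 ≈ 43.2666 mm.
Equal diagonal AOV ⇒ f₂ = f₁ · 43.2666/14.5485 = 194 × 2.97396 ≈ 576.9482 mm.
Vertical AOV on the new format = 2·arctan(24 / (2 × 576.9482)) = 2·arctan(0.02080) ≈ 2.3831°.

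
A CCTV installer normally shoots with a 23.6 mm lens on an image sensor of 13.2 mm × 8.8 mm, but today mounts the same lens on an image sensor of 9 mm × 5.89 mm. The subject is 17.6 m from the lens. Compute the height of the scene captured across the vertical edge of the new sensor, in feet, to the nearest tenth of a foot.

14.4 ft

The focal length stays 23.6 mm; the relevant sensor dimension is now h = 5.89 mm. Object distance dₒ = 17.6 m = 17600 mm.
Thin-lens field height W = h·(dₒ − f)/f = 5.89 × (17600 − 23.6)/23.6 ≈ 4386.652 mm = 4386.652/304.8 ft = 14.3919 ft.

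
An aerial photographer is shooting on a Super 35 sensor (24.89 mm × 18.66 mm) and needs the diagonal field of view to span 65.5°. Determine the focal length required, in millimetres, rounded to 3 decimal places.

Sensor diagonal = √(24.89² + 18.66²) = √967.7077 ≈ 31.1080 mm.
From α = 2·arctan(d/2f) we get f = d / (2·tan(α/2)).
With d = 31.1080 mm and α/2 = 32.75°, tan(α/2) ≈ 0.64322, so f ≈ 31.1080 / 1.28644 ≈ 24.1814 mm.

24.181 mm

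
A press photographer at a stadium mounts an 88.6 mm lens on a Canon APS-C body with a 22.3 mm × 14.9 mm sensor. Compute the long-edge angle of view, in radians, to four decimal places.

Angle of view α = 2·arctan(w/2f) with w = 22.3 mm and f = 88.6 mm.
w/2f = 0.12585; arctan(0.12585) ≈ 0.1252 rad, so α ≈ 0.2504 rad.

0.2504 rad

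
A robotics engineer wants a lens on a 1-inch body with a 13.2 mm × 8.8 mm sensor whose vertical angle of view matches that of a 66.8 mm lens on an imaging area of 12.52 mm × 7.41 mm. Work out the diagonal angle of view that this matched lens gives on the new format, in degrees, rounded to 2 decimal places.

11.42°

Equal vertical AOV ⇒ f₂ = f₁ · 8.8/7.41 = 66.8 × 1.18758 ≈ 79.3306 mm.
Sensor diagonal = √(13.2² + 8.8²) = √251.6800 ≈ 15.8644 mm.
Diagonal AOV on the new format = 2·arctan(15.8644 / (2 × 79.3306)) = 2·arctan(0.09999) ≈ 11.4200°.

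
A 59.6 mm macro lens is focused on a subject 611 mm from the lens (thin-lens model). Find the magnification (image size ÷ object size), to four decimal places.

Thin lens: 1/f = 1/dₒ + 1/dᵢ → 1/dᵢ = 1/59.6 − 1/611 = 0.0151419 mm⁻¹, so dᵢ ≈ 66.0421 mm.
Magnification m = dᵢ/dₒ = 66.0421/611 ≈ 0.10809.

0.1081×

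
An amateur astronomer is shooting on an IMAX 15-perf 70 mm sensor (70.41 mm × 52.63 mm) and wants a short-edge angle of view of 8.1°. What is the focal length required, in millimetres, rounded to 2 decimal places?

371.66 mm

From α = 2·arctan(h/2f) we get f = h / (2·tan(α/2)).
With h = 52.63 mm and α/2 = 4.05°, tan(α/2) ≈ 0.07080, so f ≈ 52.63 / 0.14161 ≈ 371.6609 mm.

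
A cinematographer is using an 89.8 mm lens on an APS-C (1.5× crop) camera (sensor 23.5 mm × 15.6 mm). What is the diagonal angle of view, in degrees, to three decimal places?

17.851°

Sensor diagonal = √(23.5² + 15.6²) = √795.6100 ≈ 28.2066 mm.
Angle of view α = 2·arctan(d/2f) with d = 28.2066 mm and f = 89.8 mm.
d/2f = 0.15705; arctan(0.15705) ≈ 8.9255°, so α ≈ 17.8510°.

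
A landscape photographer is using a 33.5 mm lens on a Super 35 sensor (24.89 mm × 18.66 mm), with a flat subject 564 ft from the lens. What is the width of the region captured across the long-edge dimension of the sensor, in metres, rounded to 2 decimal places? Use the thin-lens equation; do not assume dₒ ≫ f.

dₒ: 564 ft × 304.8 mm/ft = 171907.19 mm.
Similar triangles through the lens centre give W/dₒ = w/dᵢ; with 1/f = 1/dₒ + 1/dᵢ this gives W = w·(dₒ − f)/f.
W = 24.89 mm × (171907 − 33.5) / 33.5 = 24.89 × 5130.5580 ≈ 127699.590 mm = 127.7 m.

127.70 m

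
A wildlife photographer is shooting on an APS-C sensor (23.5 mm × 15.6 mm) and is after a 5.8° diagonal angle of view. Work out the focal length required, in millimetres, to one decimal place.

278.4 mm

Sensor diagonal = √(23.5² + 15.6²) = √795.6100 ≈ 28.2066 mm.
From α = 2·arctan(d/2f) we get f = d / (2·tan(α/2)).
With d = 28.2066 mm and α/2 = 2.9°, tan(α/2) ≈ 0.05066, so f ≈ 28.2066 / 0.10132 ≈ 278.4028 mm.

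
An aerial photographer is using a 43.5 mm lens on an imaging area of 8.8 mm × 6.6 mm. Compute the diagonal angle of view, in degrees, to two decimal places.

Sensor diagonal = √(8.8² + 6.6²) = √121.0000 ≈ 11.0000 mm.
Angle of view α = 2·arctan(d/2f) with d = 11.0000 mm and f = 43.5 mm.
d/2f = 0.12644; arctan(0.12644) ≈ 7.2061°, so α ≈ 14.4121°.

14.41°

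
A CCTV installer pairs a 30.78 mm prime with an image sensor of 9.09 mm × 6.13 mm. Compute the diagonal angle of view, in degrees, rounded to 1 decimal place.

20.2°

Sensor diagonal = √(9.09² + 6.13²) = √120.2050 ≈ 10.9638 mm.
Angle of view α = 2·arctan(d/2f) with d = 10.9638 mm and f = 30.78 mm.
d/2f = 0.17810; arctan(0.17810) ≈ 10.0985°, so α ≈ 20.1969°.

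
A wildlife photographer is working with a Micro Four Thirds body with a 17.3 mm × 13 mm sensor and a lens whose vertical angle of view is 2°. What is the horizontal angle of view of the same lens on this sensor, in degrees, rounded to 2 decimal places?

From the vertical AOV: f = 13 / (2·tan(1°)) = 13 / 0.03491 ≈ 372.3848 mm.
Horizontal AOV = 2·arctan(17.3 / (2 × 372.3848)) = 2·arctan(0.02323) ≈ 2.6613°.

2.66°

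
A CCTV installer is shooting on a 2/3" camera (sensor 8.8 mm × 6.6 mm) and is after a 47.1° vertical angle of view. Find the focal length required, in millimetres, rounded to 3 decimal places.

7.571 mm

From α = 2·arctan(h/2f) we get f = h / (2·tan(α/2)).
With h = 6.6 mm and α/2 = 23.55°, tan(α/2) ≈ 0.43585, so f ≈ 6.6 / 0.87170 ≈ 7.5714 mm.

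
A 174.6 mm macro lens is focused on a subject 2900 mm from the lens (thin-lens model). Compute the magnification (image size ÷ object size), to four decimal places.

0.0641×

Thin lens: 1/f = 1/dₒ + 1/dᵢ → 1/dᵢ = 1/174.6 − 1/2900 = 0.0053825 mm⁻¹, so dᵢ ≈ 185.7856 mm.
Magnification m = dᵢ/dₒ = 185.7856/2900 ≈ 0.06406.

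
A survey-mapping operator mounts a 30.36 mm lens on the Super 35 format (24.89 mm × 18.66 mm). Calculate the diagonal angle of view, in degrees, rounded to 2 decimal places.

Sensor diagonal = √(24.89² + 18.66²) = √967.7077 ≈ 31.1080 mm.
Angle of view α = 2·arctan(d/2f) with d = 31.1080 mm and f = 30.36 mm.
d/2f = 0.51232; arctan(0.51232) ≈ 27.1269°, so α ≈ 54.2538°.

54.25°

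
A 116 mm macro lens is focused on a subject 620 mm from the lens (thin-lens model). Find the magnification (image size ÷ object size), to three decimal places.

Thin lens: 1/f = 1/dₒ + 1/dᵢ → 1/dᵢ = 1/116 − 1/620 = 0.0070078 mm⁻¹, so dᵢ ≈ 142.6984 mm.
Magnification m = dᵢ/dₒ = 142.6984/620 ≈ 0.23016.

0.230×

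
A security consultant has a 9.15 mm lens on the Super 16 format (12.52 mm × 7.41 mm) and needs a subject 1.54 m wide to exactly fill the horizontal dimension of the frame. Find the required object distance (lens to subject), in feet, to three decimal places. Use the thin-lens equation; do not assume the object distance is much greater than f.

W: 1.54 m = 1540 mm.
Magnification m = w/W = dᵢ/dₒ; combined with 1/f = 1/dₒ + 1/dᵢ this gives dₒ = f·(1 + W/w).
dₒ = 9.15 mm × (1 + 1540/12.52) = 9.15 × 124.0032 ≈ 1134.629 mm = 1134.629/304.8 ft = 3.72254 ft.

3.723 ft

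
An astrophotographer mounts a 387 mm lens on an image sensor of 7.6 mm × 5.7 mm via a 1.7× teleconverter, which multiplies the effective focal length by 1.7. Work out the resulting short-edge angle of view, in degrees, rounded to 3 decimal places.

Effective focal length f = 387 × 1.7 = 657.9 mm.
α = 2·arctan(5.7 / (2 × 657.9)) = 2·arctan(0.00433) ≈ 0.4964°.

0.496°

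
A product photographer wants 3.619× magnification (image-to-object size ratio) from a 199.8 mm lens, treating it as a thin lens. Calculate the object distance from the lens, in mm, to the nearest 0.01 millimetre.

255.01 mm

With m = dᵢ/dₒ and 1/f = 1/dₒ + 1/dᵢ, substituting dᵢ = m·dₒ gives 1/f = (1 + 1/m)/dₒ, hence dₒ = f·(1 + 1/m).
dₒ = 199.8 × (1 + 1/3.619) = 199.8 × 1.27632 ≈ 255.009 mm.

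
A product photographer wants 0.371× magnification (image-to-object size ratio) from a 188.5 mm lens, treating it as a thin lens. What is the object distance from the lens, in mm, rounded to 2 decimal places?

With m = dᵢ/dₒ and 1/f = 1/dₒ + 1/dᵢ, substituting dᵢ = m·dₒ gives 1/f = (1 + 1/m)/dₒ, hence dₒ = f·(1 + 1/m).
dₒ = 188.5 × (1 + 1/0.371) = 188.5 × 3.69542 ≈ 696.586 mm.

696.59 mm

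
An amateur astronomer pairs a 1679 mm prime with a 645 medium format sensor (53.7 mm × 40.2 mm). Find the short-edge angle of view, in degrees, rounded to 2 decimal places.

Angle of view α = 2·arctan(h/2f) with h = 40.2 mm and f = 1679 mm.
h/2f = 0.01197; arctan(0.01197) ≈ 0.6859°, so α ≈ 1.3718°.

1.37°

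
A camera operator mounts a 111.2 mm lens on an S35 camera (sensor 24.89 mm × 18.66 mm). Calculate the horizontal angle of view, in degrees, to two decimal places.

Angle of view α = 2·arctan(w/2f) with w = 24.89 mm and f = 111.2 mm.
w/2f = 0.11192; arctan(0.11192) ≈ 6.3857°, so α ≈ 12.7714°.

12.77°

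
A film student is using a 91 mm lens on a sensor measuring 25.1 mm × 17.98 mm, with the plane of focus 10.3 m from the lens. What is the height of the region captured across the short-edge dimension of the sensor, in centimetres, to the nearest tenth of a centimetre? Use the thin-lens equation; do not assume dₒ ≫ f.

201.7 cm

dₒ: 10.3 m = 10300 mm.
Similar triangles through the lens centre give W/dₒ = h/dᵢ; with 1/f = 1/dₒ + 1/dᵢ this gives W = h·(dₒ − f)/f.
W = 17.98 mm × (10300 − 91) / 91 = 17.98 × 112.1868 ≈ 2017.119 mm = 201.712 cm.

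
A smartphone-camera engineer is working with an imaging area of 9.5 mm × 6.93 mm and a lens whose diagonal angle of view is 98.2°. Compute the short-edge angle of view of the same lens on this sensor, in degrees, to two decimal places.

Sensor diagonal = √(9.5² + 6.93²) = √138.2749 ≈ 11.7590 mm.
From the diagonal AOV: f = 11.7590 / (2·tan(49.1°)) = 11.7590 / 2.30886 ≈ 5.0930 mm.
Short-edge AOV = 2·arctan(6.93 / (2 × 5.0930)) = 2·arctan(0.68035) ≈ 68.4585°.

68.46°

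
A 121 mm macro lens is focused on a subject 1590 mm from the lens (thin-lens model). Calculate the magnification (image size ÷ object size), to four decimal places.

Thin lens: 1/f = 1/dₒ + 1/dᵢ → 1/dᵢ = 1/121 − 1/1590 = 0.0076355 mm⁻¹, so dᵢ ≈ 130.9666 mm.
Magnification m = dᵢ/dₒ = 130.9666/1590 ≈ 0.08237.

0.0824×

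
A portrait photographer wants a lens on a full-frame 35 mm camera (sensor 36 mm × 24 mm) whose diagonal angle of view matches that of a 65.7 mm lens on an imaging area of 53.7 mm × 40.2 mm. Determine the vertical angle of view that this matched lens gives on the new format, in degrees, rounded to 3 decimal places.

31.622°

Sensor diagonal = √(53.7² + 40.2²) = √4499.7300 ≈ 67.0800 mm.
Sensor diagonal = √(36² + 24²) = √1872.0000 ≈ 43.2666 mm.
Equal diagonal AOV ⇒ f₂ = f₁ · 43.2666/67.0800 = 65.7 × 0.64500 ≈ 42.3765 mm.
Vertical AOV on the new format = 2·arctan(24 / (2 × 42.3765)) = 2·arctan(0.28318) ≈ 31.6217°.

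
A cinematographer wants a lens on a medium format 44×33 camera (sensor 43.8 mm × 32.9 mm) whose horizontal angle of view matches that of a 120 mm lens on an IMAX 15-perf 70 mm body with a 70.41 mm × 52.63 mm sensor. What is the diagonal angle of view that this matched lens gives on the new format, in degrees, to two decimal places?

40.30°

Equal horizontal AOV ⇒ f₂ = f₁ · 43.8/70.41 = 120 × 0.62207 ≈ 74.6485 mm.
Sensor diagonal = √(43.8² + 32.9²) = √3000.8500 ≈ 54.7800 mm.
Diagonal AOV on the new format = 2·arctan(54.7800 / (2 × 74.6485)) = 2·arctan(0.36692) ≈ 40.2982°.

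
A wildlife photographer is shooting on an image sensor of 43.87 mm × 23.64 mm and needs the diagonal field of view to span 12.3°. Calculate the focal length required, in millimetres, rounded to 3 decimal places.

231.244 mm

Sensor diagonal = √(43.87² + 23.64²) = √2483.4265 ≈ 49.8340 mm.
From α = 2·arctan(d/2f) we get f = d / (2·tan(α/2)).
With d = 49.8340 mm and α/2 = 6.15°, tan(α/2) ≈ 0.10775, so f ≈ 49.8340 / 0.21550 ≈ 231.2442 mm.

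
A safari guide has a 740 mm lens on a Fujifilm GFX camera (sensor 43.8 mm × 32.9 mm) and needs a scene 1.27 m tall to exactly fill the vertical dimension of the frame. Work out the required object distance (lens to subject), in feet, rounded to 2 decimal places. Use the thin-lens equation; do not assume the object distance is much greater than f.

W: 1.27 m = 1270 mm.
Magnification m = h/W = dᵢ/dₒ; combined with 1/f = 1/dₒ + 1/dᵢ this gives dₒ = f·(1 + W/h).
dₒ = 740 mm × (1 + 1270/32.9) = 740 × 39.6018 ≈ 29305.350 mm = 29305.350/304.8 ft = 96.1462 ft.

96.15 ft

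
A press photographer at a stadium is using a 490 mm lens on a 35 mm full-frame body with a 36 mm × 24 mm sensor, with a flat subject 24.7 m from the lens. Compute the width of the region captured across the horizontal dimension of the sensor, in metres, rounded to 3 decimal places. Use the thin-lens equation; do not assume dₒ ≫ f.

dₒ: 24.7 m = 24700 mm.
Similar triangles through the lens centre give W/dₒ = w/dᵢ; with 1/f = 1/dₒ + 1/dᵢ this gives W = w·(dₒ − f)/f.
W = 36 mm × (24700 − 490) / 490 = 36 × 49.4082 ≈ 1778.694 mm = 1.77869 m.

1.779 m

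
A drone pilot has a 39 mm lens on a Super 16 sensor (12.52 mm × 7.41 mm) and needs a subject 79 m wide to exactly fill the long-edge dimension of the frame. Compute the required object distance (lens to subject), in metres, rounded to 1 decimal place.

246.1 m

W: 79 m = 79000 mm.
Magnification m = w/W = dᵢ/dₒ; combined with 1/f = 1/dₒ + 1/dᵢ this gives dₒ = f·(1 + W/w).
dₒ = 39 mm × (1 + 79000/12.52) = 39 × 6310.9042 ≈ 246125.262 mm = 246.125 m.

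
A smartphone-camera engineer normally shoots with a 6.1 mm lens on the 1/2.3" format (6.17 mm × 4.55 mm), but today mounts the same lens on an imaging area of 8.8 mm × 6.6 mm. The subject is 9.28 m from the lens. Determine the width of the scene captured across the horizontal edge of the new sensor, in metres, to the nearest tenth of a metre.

The focal length stays 6.1 mm; the relevant sensor dimension is now w = 8.8 mm. Object distance dₒ = 9.28 m = 9280 mm.
Thin-lens field width W = w·(dₒ − f)/f = 8.8 × (9280 − 6.1)/6.1 ≈ 13378.741 mm = 13.3787 m.

13.4 m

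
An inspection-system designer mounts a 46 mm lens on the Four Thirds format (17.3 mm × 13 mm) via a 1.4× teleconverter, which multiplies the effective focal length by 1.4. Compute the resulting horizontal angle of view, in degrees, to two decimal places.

15.30°

Effective focal length f = 46 × 1.4 = 64.4 mm.
α = 2·arctan(17.3 / (2 × 64.4)) = 2·arctan(0.13432) ≈ 15.3000°.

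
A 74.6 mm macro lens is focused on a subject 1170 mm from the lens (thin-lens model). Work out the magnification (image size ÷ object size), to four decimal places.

Thin lens: 1/f = 1/dₒ + 1/dᵢ → 1/dᵢ = 1/74.6 − 1/1170 = 0.0125501 mm⁻¹, so dᵢ ≈ 79.6805 mm.
Magnification m = dᵢ/dₒ = 79.6805/1170 ≈ 0.06810.

0.0681×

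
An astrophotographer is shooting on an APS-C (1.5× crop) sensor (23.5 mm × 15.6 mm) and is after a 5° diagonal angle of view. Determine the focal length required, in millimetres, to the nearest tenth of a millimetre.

323.0 mm

Sensor diagonal = √(23.5² + 15.6²) = √795.6100 ≈ 28.2066 mm.
From α = 2·arctan(d/2f) we get f = d / (2·tan(α/2)).
With d = 28.2066 mm and α/2 = 2.5°, tan(α/2) ≈ 0.04366, so f ≈ 28.2066 / 0.08732 ≈ 323.0182 mm.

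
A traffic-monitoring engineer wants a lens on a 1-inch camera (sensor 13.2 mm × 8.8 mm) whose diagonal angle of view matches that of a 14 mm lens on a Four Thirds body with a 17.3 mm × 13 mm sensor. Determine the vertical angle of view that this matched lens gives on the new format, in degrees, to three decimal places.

Sensor diagonal = √(17.3² + 13²) = √468.2900 ≈ 21.6400 mm.
Sensor diagonal = √(13.2² + 8.8²) = √251.6800 ≈ 15.8644 mm.
Equal diagonal AOV ⇒ f₂ = f₁ · 15.8644/21.6400 = 14 × 0.73311 ≈ 10.2635 mm.
Vertical AOV on the new format = 2·arctan(8.8 / (2 × 10.2635)) = 2·arctan(0.42870) ≈ 46.4100°.

46.410°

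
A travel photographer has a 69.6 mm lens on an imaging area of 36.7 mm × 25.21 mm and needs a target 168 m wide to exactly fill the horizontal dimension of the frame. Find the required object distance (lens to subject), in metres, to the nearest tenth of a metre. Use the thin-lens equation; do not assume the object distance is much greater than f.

W: 168 m = 168000 mm.
Magnification m = w/W = dᵢ/dₒ; combined with 1/f = 1/dₒ + 1/dᵢ this gives dₒ = f·(1 + W/w).
dₒ = 69.6 mm × (1 + 168000/36.7) = 69.6 × 4578.6567 ≈ 318674.505 mm = 318.675 m.

318.7 m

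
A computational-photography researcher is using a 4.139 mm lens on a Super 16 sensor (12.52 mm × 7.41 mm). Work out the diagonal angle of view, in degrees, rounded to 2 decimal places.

120.72°

Sensor diagonal = √(12.52² + 7.41²) = √211.6585 ≈ 14.5485 mm.
Angle of view α = 2·arctan(d/2f) with d = 14.5485 mm and f = 4.139 mm.
d/2f = 1.75749; arctan(1.75749) ≈ 60.3604°, so α ≈ 120.7208°.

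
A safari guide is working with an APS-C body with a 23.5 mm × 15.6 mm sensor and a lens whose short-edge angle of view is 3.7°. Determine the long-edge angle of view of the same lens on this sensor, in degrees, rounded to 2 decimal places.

From the short-edge AOV: f = 15.6 / (2·tan(1.85°)) = 15.6 / 0.06460 ≈ 241.4874 mm.
Long-edge AOV = 2·arctan(23.5 / (2 × 241.4874)) = 2·arctan(0.04866) ≈ 5.5713°.

5.57°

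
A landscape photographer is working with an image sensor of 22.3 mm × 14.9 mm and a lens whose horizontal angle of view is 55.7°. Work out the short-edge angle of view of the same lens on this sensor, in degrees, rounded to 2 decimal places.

From the horizontal AOV: f = 22.3 / (2·tan(27.85°)) = 22.3 / 1.05671 ≈ 21.1032 mm.
Short-edge AOV = 2·arctan(14.9 / (2 × 21.1032)) = 2·arctan(0.35303) ≈ 38.8888°.

38.89°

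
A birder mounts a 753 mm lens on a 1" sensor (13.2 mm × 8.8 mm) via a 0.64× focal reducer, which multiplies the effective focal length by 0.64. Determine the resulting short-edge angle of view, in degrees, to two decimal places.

1.05°

Effective focal length f = 753 × 0.64 = 481.92 mm.
α = 2·arctan(8.8 / (2 × 481.92)) = 2·arctan(0.00913) ≈ 1.0462°.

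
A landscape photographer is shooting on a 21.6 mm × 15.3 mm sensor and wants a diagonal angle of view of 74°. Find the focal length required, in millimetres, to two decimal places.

Sensor diagonal = √(21.6² + 15.3²) = √700.6500 ≈ 26.4698 mm.
From α = 2·arctan(d/2f) we get f = d / (2·tan(α/2)).
With d = 26.4698 mm and α/2 = 37°, tan(α/2) ≈ 0.75355, so f ≈ 26.4698 / 1.50711 ≈ 17.5633 mm.

17.56 mm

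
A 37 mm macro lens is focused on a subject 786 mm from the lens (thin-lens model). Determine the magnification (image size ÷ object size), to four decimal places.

Thin lens: 1/f = 1/dₒ + 1/dᵢ → 1/dᵢ = 1/37 − 1/786 = 0.0257548 mm⁻¹, so dᵢ ≈ 38.8278 mm.
Magnification m = dᵢ/dₒ = 38.8278/786 ≈ 0.04940.

0.0494×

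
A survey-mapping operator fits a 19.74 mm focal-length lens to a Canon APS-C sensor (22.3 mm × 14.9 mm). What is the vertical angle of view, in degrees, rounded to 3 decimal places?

Angle of view α = 2·arctan(h/2f) with h = 14.9 mm and f = 19.74 mm.
h/2f = 0.37741; arctan(0.37741) ≈ 20.6768°, so α ≈ 41.3536°.

41.354°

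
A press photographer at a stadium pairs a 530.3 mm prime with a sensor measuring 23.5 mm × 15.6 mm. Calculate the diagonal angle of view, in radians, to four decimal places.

Sensor diagonal = √(23.5² + 15.6²) = √795.6100 ≈ 28.2066 mm.
Angle of view α = 2·arctan(d/2f) with d = 28.2066 mm and f = 530.3 mm.
d/2f = 0.02659; arctan(0.02659) ≈ 0.0266 rad, so α ≈ 0.0532 rad.

0.0532 rad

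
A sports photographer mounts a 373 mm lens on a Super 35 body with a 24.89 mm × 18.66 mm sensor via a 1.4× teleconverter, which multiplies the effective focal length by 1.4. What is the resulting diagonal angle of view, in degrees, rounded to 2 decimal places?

3.41°

Effective focal length f = 373 × 1.4 = 522.2 mm.
Sensor diagonal = √(24.89² + 18.66²) = √967.7077 ≈ 31.1080 mm.
α = 2·arctan(31.108 / (2 × 522.2)) = 2·arctan(0.02979) ≈ 3.4122°.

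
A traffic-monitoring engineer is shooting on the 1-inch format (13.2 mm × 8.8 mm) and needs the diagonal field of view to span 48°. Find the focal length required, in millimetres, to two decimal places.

Sensor diagonal = √(13.2² + 8.8²) = √251.6800 ≈ 15.8644 mm.
From α = 2·arctan(d/2f) we get f = d / (2·tan(α/2)).
With d = 15.8644 mm and α/2 = 24°, tan(α/2) ≈ 0.44523, so f ≈ 15.8644 / 0.89046 ≈ 17.8160 mm.

17.82 mm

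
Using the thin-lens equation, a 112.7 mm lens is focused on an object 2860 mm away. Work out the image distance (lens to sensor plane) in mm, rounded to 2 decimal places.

1/dᵢ = 1/f − 1/dₒ = 1/112.7 − 1/2860 = 0.0085235 mm⁻¹.
dᵢ = 1/0.0085235 ≈ 117.3232 mm.

117.32 mm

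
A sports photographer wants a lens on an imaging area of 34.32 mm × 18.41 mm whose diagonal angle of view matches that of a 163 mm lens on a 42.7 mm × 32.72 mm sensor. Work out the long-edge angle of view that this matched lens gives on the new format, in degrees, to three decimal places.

16.547°

Sensor diagonal = √(42.7² + 32.72²) = √2893.8884 ≈ 53.7949 mm.
Sensor diagonal = √(34.32² + 18.41²) = √1516.7905 ≈ 38.9460 mm.
Equal diagonal AOV ⇒ f₂ = f₁ · 38.9460/53.7949 = 163 × 0.72397 ≈ 118.0075 mm.
Long-edge AOV on the new format = 2·arctan(34.32 / (2 × 118.0075)) = 2·arctan(0.14541) ≈ 16.5473°.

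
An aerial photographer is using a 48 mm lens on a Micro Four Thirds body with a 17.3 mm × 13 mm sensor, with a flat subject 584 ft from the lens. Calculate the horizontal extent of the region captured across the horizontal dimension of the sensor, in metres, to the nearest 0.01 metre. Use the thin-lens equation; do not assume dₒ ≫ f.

64.14 m

dₒ: 584 ft × 304.8 mm/ft = 178003.19 mm.
Similar triangles through the lens centre give W/dₒ = w/dᵢ; with 1/f = 1/dₒ + 1/dᵢ this gives W = w·(dₒ − f)/f.
W = 17.3 mm × (178003 − 48) / 48 = 17.3 × 3707.3999 ≈ 64138.018 mm = 64.138 m.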